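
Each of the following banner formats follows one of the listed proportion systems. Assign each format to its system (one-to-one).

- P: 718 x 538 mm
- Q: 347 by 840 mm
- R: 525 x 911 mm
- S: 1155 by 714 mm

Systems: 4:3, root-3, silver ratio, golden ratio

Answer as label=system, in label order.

P=4:3, Q=silver ratio, R=root-3, S=golden ratio

Ratios: P ≈ 1.335; Q ≈ 2.421; R ≈ 1.735; S ≈ 1.618.
Targets: 4:3 ≈ 1.333; root-3 ≈ 1.732; silver ratio ≈ 2.414; golden ratio ≈ 1.618.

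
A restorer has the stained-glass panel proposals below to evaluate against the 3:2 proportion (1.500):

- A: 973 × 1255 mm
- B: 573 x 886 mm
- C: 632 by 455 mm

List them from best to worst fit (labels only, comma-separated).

Ratios: A = 1255 / 973 ≈ 1.290; B = 886 / 573 ≈ 1.546; C = 632 / 455 ≈ 1.389.
|Δ from 1.500|: A 0.210; B 0.046; C 0.111.

B, C, A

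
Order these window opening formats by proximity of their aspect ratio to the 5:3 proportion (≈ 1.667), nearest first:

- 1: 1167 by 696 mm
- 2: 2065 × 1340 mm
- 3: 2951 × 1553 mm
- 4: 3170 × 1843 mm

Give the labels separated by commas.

1: 1167/696 ≈ 1.677 → |1.677 − 1.667| = 0.010
2: 2065/1340 ≈ 1.541 → |1.541 − 1.667| = 0.126
3: 2951/1553 ≈ 1.900 → |1.900 − 1.667| = 0.233
4: 3170/1843 ≈ 1.720 → |1.720 − 1.667| = 0.053

1, 4, 2, 3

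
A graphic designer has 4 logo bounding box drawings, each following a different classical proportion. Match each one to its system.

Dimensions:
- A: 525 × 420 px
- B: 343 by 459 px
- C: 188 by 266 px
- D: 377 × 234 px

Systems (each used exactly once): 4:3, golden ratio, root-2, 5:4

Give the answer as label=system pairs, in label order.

A = 525/420 ≈ 1.250 → 5:4 (1.250)
B = 459/343 ≈ 1.338 → 4:3 (1.333)
C = 266/188 ≈ 1.415 → root-2 (1.414)
D = 377/234 ≈ 1.611 → golden ratio (1.618)

A=5:4, B=4:3, C=root-2, D=golden ratio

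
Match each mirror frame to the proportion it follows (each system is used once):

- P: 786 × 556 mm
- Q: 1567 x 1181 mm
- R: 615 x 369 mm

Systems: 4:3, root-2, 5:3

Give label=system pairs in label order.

P=root-2, Q=4:3, R=5:3

Ratios: P ≈ 1.414; Q ≈ 1.327; R ≈ 1.667.
Targets: 4:3 ≈ 1.333; root-2 ≈ 1.414; 5:3 ≈ 1.667.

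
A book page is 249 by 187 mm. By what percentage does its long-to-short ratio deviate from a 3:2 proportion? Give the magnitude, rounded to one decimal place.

11.2%

Ratio = 249 / 187 ≈ 1.3316.
Ideal 3:2 = 1.5000. |1.3316 − 1.5000| / 1.5000 ≈ 11.23% → 11.2%.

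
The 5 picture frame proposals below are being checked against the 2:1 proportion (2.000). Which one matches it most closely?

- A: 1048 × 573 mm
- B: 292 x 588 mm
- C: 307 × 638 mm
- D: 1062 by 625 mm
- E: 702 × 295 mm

B

Ratios (long/short): A ≈ 1.829; B ≈ 2.014; C ≈ 2.078; D ≈ 1.699; E ≈ 2.380.
2:1 ≈ 2.000; option B is nearest (Δ 0.014).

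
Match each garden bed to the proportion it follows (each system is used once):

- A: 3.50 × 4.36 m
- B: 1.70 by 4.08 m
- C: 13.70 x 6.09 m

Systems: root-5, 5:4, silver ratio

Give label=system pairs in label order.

A=5:4, B=silver ratio, C=root-5

A = 4.36/3.50 ≈ 1.246 → 5:4 (1.250)
B = 4.08/1.70 ≈ 2.400 → silver ratio (2.414)
C = 13.70/6.09 ≈ 2.250 → root-5 (2.236)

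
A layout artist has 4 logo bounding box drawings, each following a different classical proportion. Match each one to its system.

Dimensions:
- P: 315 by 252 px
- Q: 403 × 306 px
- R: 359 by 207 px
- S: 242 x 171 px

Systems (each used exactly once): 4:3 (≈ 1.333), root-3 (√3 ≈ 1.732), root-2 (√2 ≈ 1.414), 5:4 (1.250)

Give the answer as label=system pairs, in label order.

Ratios: P ≈ 1.250; Q ≈ 1.317; R ≈ 1.734; S ≈ 1.415.
Targets: 4:3 ≈ 1.333; root-3 ≈ 1.732; root-2 ≈ 1.414; 5:4 ≈ 1.250.

P=5:4, Q=4:3, R=root-3, S=root-2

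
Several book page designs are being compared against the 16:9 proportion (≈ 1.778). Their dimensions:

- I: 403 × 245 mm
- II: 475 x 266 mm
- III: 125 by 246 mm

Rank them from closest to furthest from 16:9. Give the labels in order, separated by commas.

Ratios: I = 403 / 245 ≈ 1.645; II = 475 / 266 ≈ 1.786; III = 246 / 125 ≈ 1.968.
|Δ from 1.778|: I 0.133; II 0.008; III 0.190.

II, I, III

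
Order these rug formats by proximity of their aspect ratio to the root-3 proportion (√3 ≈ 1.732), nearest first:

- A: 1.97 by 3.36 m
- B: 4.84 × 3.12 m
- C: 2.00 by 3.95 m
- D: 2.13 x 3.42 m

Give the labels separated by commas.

A, D, B, C

Ratios: A = 3.36 / 1.97 ≈ 1.706; B = 4.84 / 3.12 ≈ 1.551; C = 3.95 / 2.00 ≈ 1.975; D = 3.42 / 2.13 ≈ 1.606.
|Δ from 1.732|: A 0.026; B 0.181; C 0.243; D 0.126.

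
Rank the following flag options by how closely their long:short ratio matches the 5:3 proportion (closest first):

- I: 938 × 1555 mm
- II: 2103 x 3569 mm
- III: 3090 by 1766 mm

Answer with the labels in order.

I, II, III

I: 1555/938 ≈ 1.658 → |1.658 − 1.667| = 0.009
II: 3569/2103 ≈ 1.697 → |1.697 − 1.667| = 0.030
III: 3090/1766 ≈ 1.750 → |1.750 − 1.667| = 0.083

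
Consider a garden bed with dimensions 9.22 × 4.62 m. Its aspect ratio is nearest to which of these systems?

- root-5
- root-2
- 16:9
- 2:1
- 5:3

Ratio = 9.22 / 4.62 ≈ 1.996.
Distances: root-5 2.236 (Δ 0.240); root-2 1.414 (Δ 0.582); 16:9 1.778 (Δ 0.218); 2:1 2.000 (Δ 0.004); 5:3 1.667 (Δ 0.329).

2:1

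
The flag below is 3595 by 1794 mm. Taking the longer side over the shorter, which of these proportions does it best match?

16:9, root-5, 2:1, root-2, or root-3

Ratio = 3595 / 1794 ≈ 2.004.
Distances: 16:9 1.778 (Δ 0.226); root-5 2.236 (Δ 0.232); 2:1 2.000 (Δ 0.004); root-2 1.414 (Δ 0.590); root-3 1.732 (Δ 0.272).

2:1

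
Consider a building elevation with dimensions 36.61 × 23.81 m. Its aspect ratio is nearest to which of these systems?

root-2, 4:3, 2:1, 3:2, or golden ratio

Ratio = 36.61 / 23.81 ≈ 1.538.
Distances: root-2 1.414 (Δ 0.124); 4:3 1.333 (Δ 0.205); 2:1 2.000 (Δ 0.462); 3:2 1.500 (Δ 0.038); golden ratio 1.618 (Δ 0.080).

3:2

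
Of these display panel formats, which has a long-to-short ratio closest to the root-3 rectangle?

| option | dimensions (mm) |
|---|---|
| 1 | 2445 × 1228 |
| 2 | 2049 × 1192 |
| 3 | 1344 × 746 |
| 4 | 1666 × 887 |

Target root-3 ≈ 1.732.
1: 1.991 (Δ0.259)  2: 1.719 (Δ0.013)  3: 1.802 (Δ0.070)  4: 1.878 (Δ0.146)

2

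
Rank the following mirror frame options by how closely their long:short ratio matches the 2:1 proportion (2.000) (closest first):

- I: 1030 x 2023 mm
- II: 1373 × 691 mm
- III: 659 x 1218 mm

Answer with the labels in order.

II, I, III

Ratios: I = 2023 / 1030 ≈ 1.964; II = 1373 / 691 ≈ 1.987; III = 1218 / 659 ≈ 1.848.
|Δ from 2.000|: I 0.036; II 0.013; III 0.152.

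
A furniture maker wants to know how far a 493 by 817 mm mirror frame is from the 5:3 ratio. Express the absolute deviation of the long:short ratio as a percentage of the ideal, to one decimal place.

Ratio = 817 / 493 ≈ 1.6572.
Ideal 5:3 ≈ 1.6667. |1.6572 − 1.6667| / 1.6667 ≈ 0.57% → 0.6%.

0.6%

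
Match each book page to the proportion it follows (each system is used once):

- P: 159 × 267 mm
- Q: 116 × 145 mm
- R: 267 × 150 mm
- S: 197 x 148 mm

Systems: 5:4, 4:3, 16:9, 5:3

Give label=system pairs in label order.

P=5:3, Q=5:4, R=16:9, S=4:3

P = 267/159 ≈ 1.679 → 5:3 (1.667)
Q = 145/116 ≈ 1.250 → 5:4 (1.250)
R = 267/150 ≈ 1.780 → 16:9 (1.778)
S = 197/148 ≈ 1.331 → 4:3 (1.333)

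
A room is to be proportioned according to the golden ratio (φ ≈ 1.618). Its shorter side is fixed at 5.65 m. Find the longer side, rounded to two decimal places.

9.14 m

golden ratio ≈ 1.61803.
Longer side = 5.65 × 1.61803 ≈ 9.1419 → 9.14 m.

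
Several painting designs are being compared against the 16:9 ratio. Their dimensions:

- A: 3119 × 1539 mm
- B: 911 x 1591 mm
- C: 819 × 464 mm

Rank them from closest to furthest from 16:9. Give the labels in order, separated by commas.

Ratios: A = 3119 / 1539 ≈ 2.027; B = 1591 / 911 ≈ 1.746; C = 819 / 464 ≈ 1.765.
|Δ from 1.778|: A 0.249; B 0.032; C 0.013.

C, B, A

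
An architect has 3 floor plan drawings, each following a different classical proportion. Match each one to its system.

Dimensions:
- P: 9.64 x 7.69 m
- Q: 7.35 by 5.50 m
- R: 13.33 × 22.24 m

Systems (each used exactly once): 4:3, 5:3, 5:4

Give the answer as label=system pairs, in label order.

Ratios: P ≈ 1.254; Q ≈ 1.336; R ≈ 1.668.
Targets: 4:3 ≈ 1.333; 5:3 ≈ 1.667; 5:4 ≈ 1.250.

P=5:4, Q=4:3, R=5:3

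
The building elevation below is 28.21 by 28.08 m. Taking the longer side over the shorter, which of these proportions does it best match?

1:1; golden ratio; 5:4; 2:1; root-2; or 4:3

1:1

28.21/28.08 ≈ 1.005. Nearest candidates are 1:1 (1.000, off by 0.005) and 5:4 (1.250, off by 0.245).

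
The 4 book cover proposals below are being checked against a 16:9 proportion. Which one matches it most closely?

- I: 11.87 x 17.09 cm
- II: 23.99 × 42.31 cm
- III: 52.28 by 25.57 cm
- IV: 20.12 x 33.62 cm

Target 16:9 ≈ 1.778.
I: 1.440 (Δ0.338)  II: 1.764 (Δ0.014)  III: 2.045 (Δ0.267)  IV: 1.671 (Δ0.107)

II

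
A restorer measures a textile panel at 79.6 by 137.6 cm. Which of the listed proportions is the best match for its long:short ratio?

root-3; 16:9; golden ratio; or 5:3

root-3

Ratio = 137.6 / 79.6 ≈ 1.729.
Distances: root-3 1.732 (Δ 0.003); 16:9 1.778 (Δ 0.049); golden ratio 1.618 (Δ 0.111); 5:3 1.667 (Δ 0.062).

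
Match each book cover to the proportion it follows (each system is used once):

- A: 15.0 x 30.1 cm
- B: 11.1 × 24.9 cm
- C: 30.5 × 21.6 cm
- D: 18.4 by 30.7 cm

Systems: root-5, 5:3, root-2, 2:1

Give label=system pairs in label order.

A=2:1, B=root-5, C=root-2, D=5:3

Ratios: A ≈ 2.007; B ≈ 2.243; C ≈ 1.412; D ≈ 1.668.
Targets: root-5 ≈ 2.236; 5:3 ≈ 1.667; root-2 ≈ 1.414; 2:1 ≈ 2.000.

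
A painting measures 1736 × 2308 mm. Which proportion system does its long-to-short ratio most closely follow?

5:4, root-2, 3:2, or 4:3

4:3

Ratio = 2308 / 1736 ≈ 1.329.
Distances: 5:4 1.250 (Δ 0.079); root-2 1.414 (Δ 0.085); 3:2 1.500 (Δ 0.171); 4:3 1.333 (Δ 0.004).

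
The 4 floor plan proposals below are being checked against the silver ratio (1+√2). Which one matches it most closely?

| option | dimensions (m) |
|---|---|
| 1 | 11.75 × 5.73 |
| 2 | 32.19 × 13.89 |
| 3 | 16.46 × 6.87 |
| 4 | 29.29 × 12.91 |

Target silver ratio ≈ 2.414.
1: 2.051 (Δ0.363)  2: 2.317 (Δ0.097)  3: 2.396 (Δ0.018)  4: 2.269 (Δ0.145)

3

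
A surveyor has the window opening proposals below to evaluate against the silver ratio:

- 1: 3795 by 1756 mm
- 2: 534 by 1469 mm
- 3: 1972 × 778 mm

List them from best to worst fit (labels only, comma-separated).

Ratios: 1 = 3795 / 1756 ≈ 2.161; 2 = 1469 / 534 ≈ 2.751; 3 = 1972 / 778 ≈ 2.535.
|Δ from 2.414|: 1 0.253; 2 0.337; 3 0.121.

3, 1, 2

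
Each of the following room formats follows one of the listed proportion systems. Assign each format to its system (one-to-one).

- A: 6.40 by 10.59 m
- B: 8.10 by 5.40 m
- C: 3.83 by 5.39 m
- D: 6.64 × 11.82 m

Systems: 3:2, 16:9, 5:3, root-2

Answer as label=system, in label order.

A = 10.59/6.40 ≈ 1.655 → 5:3 (1.667)
B = 8.10/5.40 ≈ 1.500 → 3:2 (1.500)
C = 5.39/3.83 ≈ 1.407 → root-2 (1.414)
D = 11.82/6.64 ≈ 1.780 → 16:9 (1.778)

A=5:3, B=3:2, C=root-2, D=16:9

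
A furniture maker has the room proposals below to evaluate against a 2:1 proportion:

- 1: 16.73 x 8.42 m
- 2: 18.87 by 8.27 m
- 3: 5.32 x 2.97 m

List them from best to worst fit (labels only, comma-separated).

1: 16.73/8.42 ≈ 1.987 → |1.987 − 2.000| = 0.013
2: 18.87/8.27 ≈ 2.282 → |2.282 − 2.000| = 0.282
3: 5.32/2.97 ≈ 1.791 → |1.791 − 2.000| = 0.209

1, 3, 2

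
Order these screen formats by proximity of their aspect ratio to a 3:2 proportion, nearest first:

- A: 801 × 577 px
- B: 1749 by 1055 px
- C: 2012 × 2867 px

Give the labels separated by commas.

C, A, B

A: 801/577 ≈ 1.388 → |1.388 − 1.500| = 0.112
B: 1749/1055 ≈ 1.658 → |1.658 − 1.500| = 0.158
C: 2867/2012 ≈ 1.425 → |1.425 − 1.500| = 0.075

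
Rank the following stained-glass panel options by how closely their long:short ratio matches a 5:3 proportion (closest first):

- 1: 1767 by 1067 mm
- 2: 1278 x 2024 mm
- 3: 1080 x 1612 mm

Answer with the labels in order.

1, 2, 3

1: 1767/1067 ≈ 1.656 → |1.656 − 1.667| = 0.011
2: 2024/1278 ≈ 1.584 → |1.584 − 1.667| = 0.083
3: 1612/1080 ≈ 1.493 → |1.493 − 1.667| = 0.174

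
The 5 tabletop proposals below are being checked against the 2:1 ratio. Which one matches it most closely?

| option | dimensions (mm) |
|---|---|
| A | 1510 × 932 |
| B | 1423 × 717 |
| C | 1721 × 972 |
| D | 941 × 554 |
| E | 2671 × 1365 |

Ratios (long/short): A ≈ 1.620; B ≈ 1.985; C ≈ 1.771; D ≈ 1.699; E ≈ 1.957.
2:1 ≈ 2.000; option B is nearest (Δ 0.015).

B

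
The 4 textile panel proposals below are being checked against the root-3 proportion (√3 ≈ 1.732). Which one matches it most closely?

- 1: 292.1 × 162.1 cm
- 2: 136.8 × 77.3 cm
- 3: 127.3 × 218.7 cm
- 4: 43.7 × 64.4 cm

3

Target root-3 ≈ 1.732.
1: 1.802 (Δ0.070)  2: 1.770 (Δ0.038)  3: 1.718 (Δ0.014)  4: 1.474 (Δ0.258)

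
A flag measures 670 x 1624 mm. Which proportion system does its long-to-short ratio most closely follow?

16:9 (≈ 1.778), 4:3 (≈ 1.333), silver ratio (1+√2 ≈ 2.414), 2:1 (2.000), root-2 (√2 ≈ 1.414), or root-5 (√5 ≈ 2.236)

1624/670 ≈ 2.424. Nearest candidates are silver ratio (2.414, off by 0.010) and root-5 (2.236, off by 0.188).

silver ratio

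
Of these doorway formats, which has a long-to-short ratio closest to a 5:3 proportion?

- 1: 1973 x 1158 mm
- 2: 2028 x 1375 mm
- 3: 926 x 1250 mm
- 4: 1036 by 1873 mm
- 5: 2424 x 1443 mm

Target 5:3 ≈ 1.667.
1: 1.704 (Δ0.037)  2: 1.475 (Δ0.192)  3: 1.350 (Δ0.317)  4: 1.808 (Δ0.141)  5: 1.680 (Δ0.013)

5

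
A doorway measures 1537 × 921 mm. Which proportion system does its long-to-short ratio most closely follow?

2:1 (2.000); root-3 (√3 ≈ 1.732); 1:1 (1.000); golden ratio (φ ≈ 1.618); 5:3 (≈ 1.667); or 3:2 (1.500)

5:3

1537/921 ≈ 1.669. Nearest candidates are 5:3 (1.667, off by 0.002) and golden ratio (1.618, off by 0.051).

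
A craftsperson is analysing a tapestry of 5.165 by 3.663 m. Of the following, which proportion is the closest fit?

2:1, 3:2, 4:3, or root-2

root-2

5.165/3.663 ≈ 1.410. Nearest candidates are root-2 (1.414, off by 0.004) and 4:3 (1.333, off by 0.077).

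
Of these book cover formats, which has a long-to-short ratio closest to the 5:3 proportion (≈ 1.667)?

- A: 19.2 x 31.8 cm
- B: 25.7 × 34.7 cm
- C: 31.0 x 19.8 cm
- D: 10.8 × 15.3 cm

A

Target 5:3 ≈ 1.667.
A: 1.656 (Δ0.011)  B: 1.350 (Δ0.317)  C: 1.566 (Δ0.101)  D: 1.417 (Δ0.250)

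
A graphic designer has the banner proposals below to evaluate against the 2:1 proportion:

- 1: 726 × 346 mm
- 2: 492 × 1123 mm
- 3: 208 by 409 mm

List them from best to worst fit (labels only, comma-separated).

Ratios: 1 = 726 / 346 ≈ 2.098; 2 = 1123 / 492 ≈ 2.283; 3 = 409 / 208 ≈ 1.966.
|Δ from 2.000|: 1 0.098; 2 0.283; 3 0.034.

3, 1, 2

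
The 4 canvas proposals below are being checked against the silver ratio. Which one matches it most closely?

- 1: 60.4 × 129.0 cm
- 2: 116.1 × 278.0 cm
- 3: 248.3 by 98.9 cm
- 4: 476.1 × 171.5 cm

Ratios (long/short): 1 ≈ 2.136; 2 ≈ 2.394; 3 ≈ 2.511; 4 ≈ 2.776.
silver ratio ≈ 2.414; option 2 is nearest (Δ 0.020).

2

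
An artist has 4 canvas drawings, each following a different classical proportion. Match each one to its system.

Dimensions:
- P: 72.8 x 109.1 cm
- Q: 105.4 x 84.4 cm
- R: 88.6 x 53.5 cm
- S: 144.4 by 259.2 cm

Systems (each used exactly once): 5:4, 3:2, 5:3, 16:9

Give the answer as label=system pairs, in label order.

P = 109.1/72.8 ≈ 1.499 → 3:2 (1.500)
Q = 105.4/84.4 ≈ 1.249 → 5:4 (1.250)
R = 88.6/53.5 ≈ 1.656 → 5:3 (1.667)
S = 259.2/144.4 ≈ 1.795 → 16:9 (1.778)

P=3:2, Q=5:4, R=5:3, S=16:9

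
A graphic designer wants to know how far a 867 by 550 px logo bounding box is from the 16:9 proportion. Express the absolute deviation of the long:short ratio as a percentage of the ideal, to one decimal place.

Ratio = 867 / 550 ≈ 1.5764.
Ideal 16:9 ≈ 1.7778. |1.5764 − 1.7778| / 1.7778 ≈ 11.33% → 11.3%.

11.3%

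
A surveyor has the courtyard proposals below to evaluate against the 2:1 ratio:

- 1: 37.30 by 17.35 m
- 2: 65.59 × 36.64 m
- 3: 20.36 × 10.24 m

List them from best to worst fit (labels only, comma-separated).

Ratios: 1 = 37.30 / 17.35 ≈ 2.150; 2 = 65.59 / 36.64 ≈ 1.790; 3 = 20.36 / 10.24 ≈ 1.988.
|Δ from 2.000|: 1 0.150; 2 0.210; 3 0.012.

3, 1, 2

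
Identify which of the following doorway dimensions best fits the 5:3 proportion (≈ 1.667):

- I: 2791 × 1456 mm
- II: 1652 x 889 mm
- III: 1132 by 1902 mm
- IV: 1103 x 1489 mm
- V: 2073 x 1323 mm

Target 5:3 ≈ 1.667.
I: 1.917 (Δ0.250)  II: 1.858 (Δ0.191)  III: 1.680 (Δ0.013)  IV: 1.350 (Δ0.317)  V: 1.567 (Δ0.100)

III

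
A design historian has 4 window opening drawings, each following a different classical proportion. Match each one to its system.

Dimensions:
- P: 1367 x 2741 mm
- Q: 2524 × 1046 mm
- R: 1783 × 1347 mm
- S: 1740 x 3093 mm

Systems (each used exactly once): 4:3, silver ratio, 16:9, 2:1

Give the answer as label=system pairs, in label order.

P=2:1, Q=silver ratio, R=4:3, S=16:9

Ratios: P ≈ 2.005; Q ≈ 2.413; R ≈ 1.324; S ≈ 1.778.
Targets: 4:3 ≈ 1.333; silver ratio ≈ 2.414; 16:9 ≈ 1.778; 2:1 ≈ 2.000.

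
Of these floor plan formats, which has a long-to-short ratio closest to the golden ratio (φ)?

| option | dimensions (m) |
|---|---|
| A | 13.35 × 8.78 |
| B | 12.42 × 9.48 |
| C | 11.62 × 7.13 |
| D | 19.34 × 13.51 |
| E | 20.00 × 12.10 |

Ratios (long/short): A ≈ 1.521; B ≈ 1.310; C ≈ 1.630; D ≈ 1.432; E ≈ 1.653.
golden ratio ≈ 1.618; option C is nearest (Δ 0.012).

C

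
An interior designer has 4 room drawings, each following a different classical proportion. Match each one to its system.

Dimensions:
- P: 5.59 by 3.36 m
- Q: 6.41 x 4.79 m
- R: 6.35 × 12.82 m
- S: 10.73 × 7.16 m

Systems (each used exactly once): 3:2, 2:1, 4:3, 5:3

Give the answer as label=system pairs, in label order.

P=5:3, Q=4:3, R=2:1, S=3:2

P = 5.59/3.36 ≈ 1.664 → 5:3 (1.667)
Q = 6.41/4.79 ≈ 1.338 → 4:3 (1.333)
R = 12.82/6.35 ≈ 2.019 → 2:1 (2.000)
S = 10.73/7.16 ≈ 1.499 → 3:2 (1.500)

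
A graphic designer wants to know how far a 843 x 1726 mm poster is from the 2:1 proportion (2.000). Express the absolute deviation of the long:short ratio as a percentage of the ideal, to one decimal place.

2.4%

Ratio = 1726 / 843 ≈ 2.0474.
Ideal 2:1 = 2.0000. |2.0474 − 2.0000| / 2.0000 ≈ 2.37% → 2.4%.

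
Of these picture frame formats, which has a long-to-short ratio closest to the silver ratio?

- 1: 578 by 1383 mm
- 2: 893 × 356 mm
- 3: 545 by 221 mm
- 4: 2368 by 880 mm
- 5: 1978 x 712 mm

Ratios (long/short): 1 ≈ 2.393; 2 ≈ 2.508; 3 ≈ 2.466; 4 ≈ 2.691; 5 ≈ 2.778.
silver ratio ≈ 2.414; option 1 is nearest (Δ 0.021).

1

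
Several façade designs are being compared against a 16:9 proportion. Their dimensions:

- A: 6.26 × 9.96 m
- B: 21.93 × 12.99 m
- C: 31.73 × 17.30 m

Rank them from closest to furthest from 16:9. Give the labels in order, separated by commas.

Ratios: A = 9.96 / 6.26 ≈ 1.591; B = 21.93 / 12.99 ≈ 1.688; C = 31.73 / 17.30 ≈ 1.834.
|Δ from 1.778|: A 0.187; B 0.090; C 0.056.

C, B, A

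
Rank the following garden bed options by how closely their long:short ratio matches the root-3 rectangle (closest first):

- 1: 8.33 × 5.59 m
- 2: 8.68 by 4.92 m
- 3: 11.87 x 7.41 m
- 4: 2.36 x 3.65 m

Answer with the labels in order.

2, 3, 4, 1

Ratios: 1 = 8.33 / 5.59 ≈ 1.490; 2 = 8.68 / 4.92 ≈ 1.764; 3 = 11.87 / 7.41 ≈ 1.602; 4 = 3.65 / 2.36 ≈ 1.547.
|Δ from 1.732|: 1 0.242; 2 0.032; 3 0.130; 4 0.185.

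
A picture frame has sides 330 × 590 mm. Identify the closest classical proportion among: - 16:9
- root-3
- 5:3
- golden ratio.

16:9

Ratio = 590 / 330 ≈ 1.788.
Distances: 16:9 1.778 (Δ 0.010); root-3 1.732 (Δ 0.056); 5:3 1.667 (Δ 0.121); golden ratio 1.618 (Δ 0.170).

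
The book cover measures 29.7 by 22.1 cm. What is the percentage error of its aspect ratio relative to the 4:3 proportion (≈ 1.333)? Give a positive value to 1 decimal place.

Ratio = 29.7 / 22.1 ≈ 1.3439.
Ideal 4:3 ≈ 1.3333. |1.3439 − 1.3333| / 1.3333 ≈ 0.80% → 0.8%.

0.8%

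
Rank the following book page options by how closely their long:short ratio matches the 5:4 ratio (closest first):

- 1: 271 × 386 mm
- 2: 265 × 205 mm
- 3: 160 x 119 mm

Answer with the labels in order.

Ratios: 1 = 386 / 271 ≈ 1.424; 2 = 265 / 205 ≈ 1.293; 3 = 160 / 119 ≈ 1.345.
|Δ from 1.250|: 1 0.174; 2 0.043; 3 0.095.

2, 3, 1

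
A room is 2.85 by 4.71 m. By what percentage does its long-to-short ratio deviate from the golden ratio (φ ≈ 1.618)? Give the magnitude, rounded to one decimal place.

Ratio = 4.71 / 2.85 ≈ 1.6526.
Ideal golden ratio ≈ 1.6180. |1.6526 − 1.6180| / 1.6180 ≈ 2.14% → 2.1%.

2.1%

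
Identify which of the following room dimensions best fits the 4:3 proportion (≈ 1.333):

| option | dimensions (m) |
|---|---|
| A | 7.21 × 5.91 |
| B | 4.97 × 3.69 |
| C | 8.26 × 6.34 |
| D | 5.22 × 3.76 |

Ratios (long/short): A ≈ 1.220; B ≈ 1.347; C ≈ 1.303; D ≈ 1.388.
4:3 ≈ 1.333; option B is nearest (Δ 0.014).

B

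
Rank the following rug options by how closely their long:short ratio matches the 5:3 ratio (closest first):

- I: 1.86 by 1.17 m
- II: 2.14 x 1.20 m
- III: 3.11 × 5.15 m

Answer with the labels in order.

III, I, II

I: 1.86/1.17 ≈ 1.590 → |1.590 − 1.667| = 0.077
II: 2.14/1.20 ≈ 1.783 → |1.783 − 1.667| = 0.116
III: 5.15/3.11 ≈ 1.656 → |1.656 − 1.667| = 0.011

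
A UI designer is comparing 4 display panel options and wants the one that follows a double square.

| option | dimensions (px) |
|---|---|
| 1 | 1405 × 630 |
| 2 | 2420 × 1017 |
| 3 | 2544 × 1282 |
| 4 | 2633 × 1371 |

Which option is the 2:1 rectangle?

3

Target 2:1 ≈ 2.000.
1: 2.230 (Δ0.230)  2: 2.380 (Δ0.380)  3: 1.984 (Δ0.016)  4: 1.920 (Δ0.080)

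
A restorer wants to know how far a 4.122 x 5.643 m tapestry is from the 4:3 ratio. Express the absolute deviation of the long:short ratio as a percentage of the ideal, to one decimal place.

Ratio = 5.643 / 4.122 ≈ 1.3690.
Ideal 4:3 ≈ 1.3333. |1.3690 − 1.3333| / 1.3333 ≈ 2.68% → 2.7%.

2.7%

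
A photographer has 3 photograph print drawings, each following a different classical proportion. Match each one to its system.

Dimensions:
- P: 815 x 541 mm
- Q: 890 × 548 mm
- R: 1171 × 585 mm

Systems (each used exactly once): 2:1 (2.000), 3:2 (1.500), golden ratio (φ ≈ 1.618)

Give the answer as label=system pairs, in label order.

P = 815/541 ≈ 1.506 → 3:2 (1.500)
Q = 890/548 ≈ 1.624 → golden ratio (1.618)
R = 1171/585 ≈ 2.002 → 2:1 (2.000)

P=3:2, Q=golden ratio, R=2:1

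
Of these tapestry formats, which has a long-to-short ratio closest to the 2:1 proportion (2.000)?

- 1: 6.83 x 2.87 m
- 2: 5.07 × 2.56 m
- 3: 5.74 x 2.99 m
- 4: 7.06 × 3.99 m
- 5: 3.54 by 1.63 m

Target 2:1 ≈ 2.000.
1: 2.380 (Δ0.380)  2: 1.980 (Δ0.020)  3: 1.920 (Δ0.080)  4: 1.769 (Δ0.231)  5: 2.172 (Δ0.172)

2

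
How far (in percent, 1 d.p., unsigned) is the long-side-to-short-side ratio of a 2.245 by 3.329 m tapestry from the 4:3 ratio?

Ratio = 3.329 / 2.245 ≈ 1.4829.
Ideal 4:3 ≈ 1.3333. |1.4829 − 1.3333| / 1.3333 ≈ 11.22% → 11.2%.

11.2%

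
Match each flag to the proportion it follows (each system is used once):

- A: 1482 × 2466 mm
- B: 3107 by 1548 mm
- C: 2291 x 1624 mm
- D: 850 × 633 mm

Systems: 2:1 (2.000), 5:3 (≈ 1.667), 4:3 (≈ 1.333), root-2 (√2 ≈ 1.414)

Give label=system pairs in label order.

Ratios: A ≈ 1.664; B ≈ 2.007; C ≈ 1.411; D ≈ 1.343.
Targets: 2:1 ≈ 2.000; 5:3 ≈ 1.667; 4:3 ≈ 1.333; root-2 ≈ 1.414.

A=5:3, B=2:1, C=root-2, D=4:3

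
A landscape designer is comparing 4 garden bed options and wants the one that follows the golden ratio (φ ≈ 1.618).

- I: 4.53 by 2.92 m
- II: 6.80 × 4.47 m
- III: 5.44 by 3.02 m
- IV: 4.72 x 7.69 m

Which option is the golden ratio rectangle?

IV

Ratios (long/short): I ≈ 1.551; II ≈ 1.521; III ≈ 1.801; IV ≈ 1.629.
golden ratio ≈ 1.618; option IV is nearest (Δ 0.011).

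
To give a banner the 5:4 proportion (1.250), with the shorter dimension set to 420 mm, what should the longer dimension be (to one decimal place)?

525.0 mm

5:4 = 1.25000.
Longer side = 420 × 1.25000 ≈ 525.000 → 525.0 mm.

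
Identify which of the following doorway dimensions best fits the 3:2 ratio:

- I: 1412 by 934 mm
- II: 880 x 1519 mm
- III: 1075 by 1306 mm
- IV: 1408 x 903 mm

Ratios (long/short): I ≈ 1.512; II ≈ 1.726; III ≈ 1.215; IV ≈ 1.559.
3:2 ≈ 1.500; option I is nearest (Δ 0.012).

I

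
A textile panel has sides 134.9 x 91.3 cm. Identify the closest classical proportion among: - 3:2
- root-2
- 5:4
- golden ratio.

3:2

134.9/91.3 ≈ 1.478. Nearest candidates are 3:2 (1.500, off by 0.022) and root-2 (1.414, off by 0.064).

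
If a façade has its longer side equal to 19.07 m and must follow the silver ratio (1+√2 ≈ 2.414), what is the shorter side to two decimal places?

silver ratio ≈ 2.41421.
Shorter side = 19.07 ÷ 2.41421 ≈ 7.8991 → 7.90 m.

7.90 m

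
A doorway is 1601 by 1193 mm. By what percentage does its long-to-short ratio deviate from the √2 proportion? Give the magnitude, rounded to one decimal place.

5.1%

Ratio = 1601 / 1193 ≈ 1.3420.
Ideal root-2 ≈ 1.4142. |1.3420 − 1.4142| / 1.4142 ≈ 5.11% → 5.1%.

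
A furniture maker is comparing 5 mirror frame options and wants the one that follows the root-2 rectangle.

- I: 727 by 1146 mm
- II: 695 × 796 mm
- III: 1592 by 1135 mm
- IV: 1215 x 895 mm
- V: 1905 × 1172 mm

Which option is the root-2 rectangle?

III

Ratios (long/short): I ≈ 1.576; II ≈ 1.145; III ≈ 1.403; IV ≈ 1.358; V ≈ 1.625.
root-2 ≈ 1.414; option III is nearest (Δ 0.011).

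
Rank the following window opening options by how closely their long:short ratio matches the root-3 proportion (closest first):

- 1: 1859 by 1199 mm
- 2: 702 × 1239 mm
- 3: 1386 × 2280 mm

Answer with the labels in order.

2, 3, 1

Ratios: 1 = 1859 / 1199 ≈ 1.550; 2 = 1239 / 702 ≈ 1.765; 3 = 2280 / 1386 ≈ 1.645.
|Δ from 1.732|: 1 0.182; 2 0.033; 3 0.087.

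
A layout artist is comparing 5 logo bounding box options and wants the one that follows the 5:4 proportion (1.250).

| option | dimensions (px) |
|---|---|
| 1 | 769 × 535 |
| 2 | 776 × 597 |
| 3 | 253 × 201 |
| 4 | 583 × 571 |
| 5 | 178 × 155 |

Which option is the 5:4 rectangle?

3

Target 5:4 ≈ 1.250.
1: 1.437 (Δ0.187)  2: 1.300 (Δ0.050)  3: 1.259 (Δ0.009)  4: 1.021 (Δ0.229)  5: 1.148 (Δ0.102)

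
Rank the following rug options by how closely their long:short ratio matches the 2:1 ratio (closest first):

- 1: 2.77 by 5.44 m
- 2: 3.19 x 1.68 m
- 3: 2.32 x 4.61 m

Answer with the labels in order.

Ratios: 1 = 5.44 / 2.77 ≈ 1.964; 2 = 3.19 / 1.68 ≈ 1.899; 3 = 4.61 / 2.32 ≈ 1.987.
|Δ from 2.000|: 1 0.036; 2 0.101; 3 0.013.

3, 1, 2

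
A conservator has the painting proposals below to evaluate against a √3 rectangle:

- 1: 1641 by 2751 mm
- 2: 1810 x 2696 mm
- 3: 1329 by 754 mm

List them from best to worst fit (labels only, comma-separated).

Ratios: 1 = 2751 / 1641 ≈ 1.676; 2 = 2696 / 1810 ≈ 1.490; 3 = 1329 / 754 ≈ 1.763.
|Δ from 1.732|: 1 0.056; 2 0.242; 3 0.031.

3, 1, 2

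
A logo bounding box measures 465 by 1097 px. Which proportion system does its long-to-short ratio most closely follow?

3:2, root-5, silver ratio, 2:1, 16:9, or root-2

Ratio = 1097 / 465 ≈ 2.359.
Distances: 3:2 1.500 (Δ 0.859); root-5 2.236 (Δ 0.123); silver ratio 2.414 (Δ 0.055); 2:1 2.000 (Δ 0.359); 16:9 1.778 (Δ 0.581); root-2 1.414 (Δ 0.945).

silver ratio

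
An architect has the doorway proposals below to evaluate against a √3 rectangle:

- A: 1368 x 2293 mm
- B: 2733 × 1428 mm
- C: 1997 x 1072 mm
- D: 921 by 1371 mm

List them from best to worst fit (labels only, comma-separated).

A, C, B, D

Ratios: A = 2293 / 1368 ≈ 1.676; B = 2733 / 1428 ≈ 1.914; C = 1997 / 1072 ≈ 1.863; D = 1371 / 921 ≈ 1.489.
|Δ from 1.732|: A 0.056; B 0.182; C 0.131; D 0.243.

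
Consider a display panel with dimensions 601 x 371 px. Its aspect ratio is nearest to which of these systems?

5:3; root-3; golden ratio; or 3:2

Ratio = 601 / 371 ≈ 1.620.
Distances: 5:3 1.667 (Δ 0.047); root-3 1.732 (Δ 0.112); golden ratio 1.618 (Δ 0.002); 3:2 1.500 (Δ 0.120).

golden ratio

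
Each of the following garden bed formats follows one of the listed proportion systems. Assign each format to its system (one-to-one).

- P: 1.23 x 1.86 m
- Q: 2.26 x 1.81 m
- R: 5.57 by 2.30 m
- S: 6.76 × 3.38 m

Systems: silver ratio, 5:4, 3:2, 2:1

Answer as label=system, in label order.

P=3:2, Q=5:4, R=silver ratio, S=2:1

P = 1.86/1.23 ≈ 1.512 → 3:2 (1.500)
Q = 2.26/1.81 ≈ 1.249 → 5:4 (1.250)
R = 5.57/2.30 ≈ 2.422 → silver ratio (2.414)
S = 6.76/3.38 ≈ 2.000 → 2:1 (2.000)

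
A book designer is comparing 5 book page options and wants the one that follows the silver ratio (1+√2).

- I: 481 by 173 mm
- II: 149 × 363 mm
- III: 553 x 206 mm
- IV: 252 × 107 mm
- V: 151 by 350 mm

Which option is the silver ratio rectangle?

Ratios (long/short): I ≈ 2.780; II ≈ 2.436; III ≈ 2.684; IV ≈ 2.355; V ≈ 2.318.
silver ratio ≈ 2.414; option II is nearest (Δ 0.022).

II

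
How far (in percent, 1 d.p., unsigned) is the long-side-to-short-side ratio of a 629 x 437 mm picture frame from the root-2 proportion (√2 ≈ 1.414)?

Ratio = 629 / 437 ≈ 1.4394.
Ideal root-2 ≈ 1.4142. |1.4394 − 1.4142| / 1.4142 ≈ 1.78% → 1.8%.

1.8%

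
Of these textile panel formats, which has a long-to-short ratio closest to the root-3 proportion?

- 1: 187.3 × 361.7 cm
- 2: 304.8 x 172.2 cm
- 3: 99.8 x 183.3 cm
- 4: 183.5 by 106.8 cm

4

Target root-3 ≈ 1.732.
1: 1.931 (Δ0.199)  2: 1.770 (Δ0.038)  3: 1.837 (Δ0.105)  4: 1.718 (Δ0.014)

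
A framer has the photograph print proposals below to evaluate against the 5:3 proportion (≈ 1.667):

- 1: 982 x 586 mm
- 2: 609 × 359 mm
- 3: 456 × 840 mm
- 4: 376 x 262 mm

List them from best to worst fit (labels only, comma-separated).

1: 982/586 ≈ 1.676 → |1.676 − 1.667| = 0.009
2: 609/359 ≈ 1.696 → |1.696 − 1.667| = 0.029
3: 840/456 ≈ 1.842 → |1.842 − 1.667| = 0.175
4: 376/262 ≈ 1.435 → |1.435 − 1.667| = 0.232

1, 2, 3, 4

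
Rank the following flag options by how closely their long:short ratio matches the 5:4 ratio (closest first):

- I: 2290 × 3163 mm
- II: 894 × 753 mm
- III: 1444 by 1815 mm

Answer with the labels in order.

III, II, I

Ratios: I = 3163 / 2290 ≈ 1.381; II = 894 / 753 ≈ 1.187; III = 1815 / 1444 ≈ 1.257.
|Δ from 1.250|: I 0.131; II 0.063; III 0.007.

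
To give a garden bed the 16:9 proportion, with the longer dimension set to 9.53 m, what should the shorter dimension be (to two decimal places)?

16:9 ≈ 1.77778.
Shorter side = 9.53 ÷ 1.77778 ≈ 5.3606 → 5.36 m.

5.36 m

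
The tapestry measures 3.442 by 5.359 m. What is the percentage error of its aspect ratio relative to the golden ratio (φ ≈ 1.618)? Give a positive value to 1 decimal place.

3.8%

Ratio = 5.359 / 3.442 ≈ 1.5569.
Ideal golden ratio ≈ 1.6180. |1.5569 − 1.6180| / 1.6180 ≈ 3.78% → 3.8%.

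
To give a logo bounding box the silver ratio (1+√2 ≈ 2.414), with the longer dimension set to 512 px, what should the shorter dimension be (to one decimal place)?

silver ratio ≈ 2.41421.
Shorter side = 512 ÷ 2.41421 ≈ 212.078 → 212.1 px.

212.1 px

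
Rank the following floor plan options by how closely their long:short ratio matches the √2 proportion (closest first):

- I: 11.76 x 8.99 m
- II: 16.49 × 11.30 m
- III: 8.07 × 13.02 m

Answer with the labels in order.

II, I, III

I: 11.76/8.99 ≈ 1.308 → |1.308 − 1.414| = 0.106
II: 16.49/11.30 ≈ 1.459 → |1.459 − 1.414| = 0.045
III: 13.02/8.07 ≈ 1.613 → |1.613 − 1.414| = 0.199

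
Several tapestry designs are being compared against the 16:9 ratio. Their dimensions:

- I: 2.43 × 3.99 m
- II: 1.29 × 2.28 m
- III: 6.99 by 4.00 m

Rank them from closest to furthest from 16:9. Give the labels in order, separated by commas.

II, III, I

Ratios: I = 3.99 / 2.43 ≈ 1.642; II = 2.28 / 1.29 ≈ 1.767; III = 6.99 / 4.00 ≈ 1.748.
|Δ from 1.778|: I 0.136; II 0.011; III 0.030.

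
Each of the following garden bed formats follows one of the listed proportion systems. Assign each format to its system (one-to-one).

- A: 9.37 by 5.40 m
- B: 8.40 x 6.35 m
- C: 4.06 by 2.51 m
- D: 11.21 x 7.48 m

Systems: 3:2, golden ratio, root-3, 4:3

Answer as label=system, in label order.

Ratios: A ≈ 1.735; B ≈ 1.323; C ≈ 1.618; D ≈ 1.499.
Targets: 3:2 ≈ 1.500; golden ratio ≈ 1.618; root-3 ≈ 1.732; 4:3 ≈ 1.333.

A=root-3, B=4:3, C=golden ratio, D=3:2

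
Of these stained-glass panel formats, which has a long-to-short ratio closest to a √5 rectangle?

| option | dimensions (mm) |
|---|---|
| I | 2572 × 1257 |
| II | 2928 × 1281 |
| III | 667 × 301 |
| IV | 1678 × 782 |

III

Target root-5 ≈ 2.236.
I: 2.046 (Δ0.190)  II: 2.286 (Δ0.050)  III: 2.216 (Δ0.020)  IV: 2.146 (Δ0.090)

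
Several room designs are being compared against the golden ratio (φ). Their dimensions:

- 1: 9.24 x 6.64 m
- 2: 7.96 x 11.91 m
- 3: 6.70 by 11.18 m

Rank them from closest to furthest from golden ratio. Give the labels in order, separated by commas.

Ratios: 1 = 9.24 / 6.64 ≈ 1.392; 2 = 11.91 / 7.96 ≈ 1.496; 3 = 11.18 / 6.70 ≈ 1.669.
|Δ from 1.618|: 1 0.226; 2 0.122; 3 0.051.

3, 2, 1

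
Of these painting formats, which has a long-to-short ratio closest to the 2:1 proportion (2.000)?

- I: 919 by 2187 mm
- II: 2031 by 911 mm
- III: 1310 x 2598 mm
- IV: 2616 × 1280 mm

III

Ratios (long/short): I ≈ 2.380; II ≈ 2.229; III ≈ 1.983; IV ≈ 2.044.
2:1 ≈ 2.000; option III is nearest (Δ 0.017).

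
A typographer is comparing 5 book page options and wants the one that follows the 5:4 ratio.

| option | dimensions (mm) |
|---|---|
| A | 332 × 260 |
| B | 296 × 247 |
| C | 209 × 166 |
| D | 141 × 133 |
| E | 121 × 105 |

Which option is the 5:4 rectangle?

Target 5:4 ≈ 1.250.
A: 1.277 (Δ0.027)  B: 1.198 (Δ0.052)  C: 1.259 (Δ0.009)  D: 1.060 (Δ0.190)  E: 1.152 (Δ0.098)

C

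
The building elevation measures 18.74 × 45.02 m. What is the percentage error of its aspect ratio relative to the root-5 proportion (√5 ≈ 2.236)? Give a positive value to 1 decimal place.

Ratio = 45.02 / 18.74 ≈ 2.4023.
Ideal root-5 ≈ 2.2361. |2.4023 − 2.2361| / 2.2361 ≈ 7.43% → 7.4%.

7.4%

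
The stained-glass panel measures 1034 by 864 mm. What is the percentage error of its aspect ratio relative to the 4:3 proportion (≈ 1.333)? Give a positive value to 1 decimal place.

Ratio = 1034 / 864 ≈ 1.1968.
Ideal 4:3 ≈ 1.3333. |1.1968 − 1.3333| / 1.3333 ≈ 10.24% → 10.2%.

10.2%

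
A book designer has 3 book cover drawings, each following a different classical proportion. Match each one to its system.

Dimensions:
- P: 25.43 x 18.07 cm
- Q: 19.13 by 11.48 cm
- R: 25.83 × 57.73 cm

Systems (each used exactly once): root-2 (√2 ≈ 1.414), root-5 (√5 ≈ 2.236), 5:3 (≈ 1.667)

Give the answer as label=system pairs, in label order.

Ratios: P ≈ 1.407; Q ≈ 1.666; R ≈ 2.235.
Targets: root-2 ≈ 1.414; root-5 ≈ 2.236; 5:3 ≈ 1.667.

P=root-2, Q=5:3, R=root-5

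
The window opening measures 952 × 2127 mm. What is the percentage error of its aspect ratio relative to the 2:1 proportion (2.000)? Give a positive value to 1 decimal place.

Ratio = 2127 / 952 ≈ 2.2342.
Ideal 2:1 = 2.0000. |2.2342 − 2.0000| / 2.0000 ≈ 11.71% → 11.7%.

11.7%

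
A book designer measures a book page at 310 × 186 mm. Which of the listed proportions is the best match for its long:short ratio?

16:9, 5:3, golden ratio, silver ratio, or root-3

5:3

310/186 ≈ 1.667. Nearest candidates are 5:3 (1.667, off by 0.000) and golden ratio (1.618, off by 0.049).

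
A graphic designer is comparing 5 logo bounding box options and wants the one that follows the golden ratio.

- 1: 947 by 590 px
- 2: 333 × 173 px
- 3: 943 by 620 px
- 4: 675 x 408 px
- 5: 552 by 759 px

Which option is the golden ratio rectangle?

1

Target golden ratio ≈ 1.618.
1: 1.605 (Δ0.013)  2: 1.925 (Δ0.307)  3: 1.521 (Δ0.097)  4: 1.654 (Δ0.036)  5: 1.375 (Δ0.243)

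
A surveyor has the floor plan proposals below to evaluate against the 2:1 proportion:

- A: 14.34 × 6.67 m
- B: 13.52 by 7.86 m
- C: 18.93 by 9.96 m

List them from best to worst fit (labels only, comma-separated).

A: 14.34/6.67 ≈ 2.150 → |2.150 − 2.000| = 0.150
B: 13.52/7.86 ≈ 1.720 → |1.720 − 2.000| = 0.280
C: 18.93/9.96 ≈ 1.901 → |1.901 − 2.000| = 0.099

C, A, B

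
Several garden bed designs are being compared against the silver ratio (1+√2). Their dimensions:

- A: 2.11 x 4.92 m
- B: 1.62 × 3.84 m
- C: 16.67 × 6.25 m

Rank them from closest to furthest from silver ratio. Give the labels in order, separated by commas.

B, A, C

Ratios: A = 4.92 / 2.11 ≈ 2.332; B = 3.84 / 1.62 ≈ 2.370; C = 16.67 / 6.25 ≈ 2.667.
|Δ from 2.414|: A 0.082; B 0.044; C 0.253.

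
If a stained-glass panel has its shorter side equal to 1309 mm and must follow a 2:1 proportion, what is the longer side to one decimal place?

2618.0 mm

2:1 = 2.00000.
Longer side = 1309 × 2.00000 ≈ 2618.000 → 2618.0 mm.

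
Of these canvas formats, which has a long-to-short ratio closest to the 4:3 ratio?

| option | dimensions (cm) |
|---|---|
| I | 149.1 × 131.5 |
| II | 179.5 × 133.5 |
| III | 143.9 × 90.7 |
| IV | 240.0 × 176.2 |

II

Target 4:3 ≈ 1.333.
I: 1.134 (Δ0.199)  II: 1.345 (Δ0.012)  III: 1.587 (Δ0.254)  IV: 1.362 (Δ0.029)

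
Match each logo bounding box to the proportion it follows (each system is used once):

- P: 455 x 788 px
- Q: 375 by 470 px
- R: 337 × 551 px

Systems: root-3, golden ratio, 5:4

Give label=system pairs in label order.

Ratios: P ≈ 1.732; Q ≈ 1.253; R ≈ 1.635.
Targets: root-3 ≈ 1.732; golden ratio ≈ 1.618; 5:4 ≈ 1.250.

P=root-3, Q=5:4, R=golden ratio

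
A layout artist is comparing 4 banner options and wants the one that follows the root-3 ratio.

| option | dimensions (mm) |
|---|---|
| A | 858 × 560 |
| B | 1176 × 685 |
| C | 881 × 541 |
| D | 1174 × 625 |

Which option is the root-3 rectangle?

Ratios (long/short): A ≈ 1.532; B ≈ 1.717; C ≈ 1.628; D ≈ 1.878.
root-3 ≈ 1.732; option B is nearest (Δ 0.015).

B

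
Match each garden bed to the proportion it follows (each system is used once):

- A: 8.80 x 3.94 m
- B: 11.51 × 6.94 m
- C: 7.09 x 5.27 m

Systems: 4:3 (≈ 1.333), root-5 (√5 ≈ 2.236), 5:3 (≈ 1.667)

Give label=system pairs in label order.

A = 8.80/3.94 ≈ 2.234 → root-5 (2.236)
B = 11.51/6.94 ≈ 1.659 → 5:3 (1.667)
C = 7.09/5.27 ≈ 1.345 → 4:3 (1.333)

A=root-5, B=5:3, C=4:3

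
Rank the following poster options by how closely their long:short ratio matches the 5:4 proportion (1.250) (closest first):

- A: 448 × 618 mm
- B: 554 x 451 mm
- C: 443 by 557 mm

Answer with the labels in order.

C, B, A

A: 618/448 ≈ 1.379 → |1.379 − 1.250| = 0.129
B: 554/451 ≈ 1.228 → |1.228 − 1.250| = 0.022
C: 557/443 ≈ 1.257 → |1.257 − 1.250| = 0.007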